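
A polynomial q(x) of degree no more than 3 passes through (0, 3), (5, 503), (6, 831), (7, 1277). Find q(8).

Write q(x) = ax^3 + bx^2 + cx + d. Substituting each data point gives a linear system:
  d = 3
  125a + 25b + 5c + d = 503
  216a + 36b + 6c + d = 831
  343a + 49b + 7c + d = 1277
Solving the system yields a = 3, b = 5, c = 0, d = 3.
So q(x) = 3x³ + 5x² + 3.
Then q(8) = 1859.

1859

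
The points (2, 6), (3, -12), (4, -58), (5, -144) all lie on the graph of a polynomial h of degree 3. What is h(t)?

Write h(t) = at^3 + bt^2 + ct + d. Substituting each data point gives a linear system:
  8a + 4b + 2c + d = 6
  27a + 9b + 3c + d = -12
  64a + 16b + 4c + d = -58
  125a + 25b + 5c + d = -144
Solving the system yields a = -2, b = 4, c = 0, d = 6.
So h(t) = -2t^3 + 4t^2 + 6.
Check: h(2) = 6. ✓

h(t) = -2t^3 + 4t^2 + 6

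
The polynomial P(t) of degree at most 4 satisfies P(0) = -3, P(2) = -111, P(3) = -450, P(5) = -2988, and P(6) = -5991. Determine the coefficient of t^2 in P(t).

Write P(t) = at^4 + bt^3 + ct^2 + dt + e. Substituting each data point gives a linear system:
  e = -3
  16a + 8b + 4c + 2d + e = -111
  81a + 27b + 9c + 3d + e = -450
  625a + 125b + 25c + 5d + e = -2988
  1296a + 216b + 36c + 6d + e = -5991
Solving the system yields a = -4, b = -3, c = -4, d = -2, e = -3.
So P(t) = -4t^4 - 3t^3 - 4t^2 - 2t - 3.
The coefficient of t^2 is -4.

-4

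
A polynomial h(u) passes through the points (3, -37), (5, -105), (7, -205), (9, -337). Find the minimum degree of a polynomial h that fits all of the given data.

2

Forward differences of the values at u = 3, 5, 7, 9:
  h  : -37  -105  -205  -337
  Δ  : -68  -100  -132
  Δ^2: -32  -32
  Δ^3: 0
The second differences are constant (-32) and nonzero, while all higher differences vanish, so the minimal degree is 2.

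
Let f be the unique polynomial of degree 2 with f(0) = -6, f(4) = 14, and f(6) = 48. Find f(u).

Using the Lagrange interpolation formula with nodes 0, 4, 6:
  L_0(u) = (u - 4)(u - 6) / 24
  L_1(u) = u(u - 6) / -8
  L_2(u) = u(u - 4) / 12
Then f(u) = -6·L_0(u) + 14·L_1(u) + 48·L_2(u).
Expanding and collecting terms gives f(u) = 2u^2 - 3u - 6.
Check: f(4) = 14. ✓

f(u) = 2u^2 - 3u - 6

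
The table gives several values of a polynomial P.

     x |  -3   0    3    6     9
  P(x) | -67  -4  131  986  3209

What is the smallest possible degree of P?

3

Forward differences of the values at x = -3, 0, 3, 6, 9:
  P  : -67  -4  131  986  3209
  Δ  : 63  135  855  2223
  Δ^2: 72  720  1368
  Δ^3: 648  648
  Δ^4: 0
The third differences are constant (648) and nonzero, while all higher differences vanish, so the minimal degree is 3.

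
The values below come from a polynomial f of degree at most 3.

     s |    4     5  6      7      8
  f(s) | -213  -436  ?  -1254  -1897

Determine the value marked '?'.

-775

On equispaced nodes a degree-3 polynomial has vanishing fourth forward difference, so
  f(4) - 4·f(5) + 6·f(6) - 4·f(7) + f(8) = 0.
Substituting the known values and solving for f(6):
  6·f(6) = -4650
  f(6) = -775.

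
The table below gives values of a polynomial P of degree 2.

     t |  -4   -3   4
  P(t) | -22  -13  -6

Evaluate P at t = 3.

-1

Write P(t) = at^2 + bt + c. Substituting each data point gives a linear system:
  16a - 4b + c = -22
  9a - 3b + c = -13
  16a + 4b + c = -6
Solving the system yields a = -1, b = 2, c = 2.
So P(t) = -t^2 + 2t + 2.
Then P(3) = -1.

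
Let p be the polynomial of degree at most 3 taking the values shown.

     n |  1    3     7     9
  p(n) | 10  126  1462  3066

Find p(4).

286

Using the Lagrange interpolation formula with nodes 1, 3, 7, 9:
  L_0(n) = (n - 3)(n - 7)(n - 9) / -96
  L_1(n) = (n - 1)(n - 7)(n - 9) / 48
  L_2(n) = (n - 1)(n - 3)(n - 9) / -48
  L_3(n) = (n - 1)(n - 3)(n - 7) / 96
Then p(n) = 10·L_0(n) + 126·L_1(n) + 1462·L_2(n) + 3066·L_3(n).
Expanding and collecting terms gives p(n) = 4n^3 + 2n^2 - 2n + 6.
Evaluating at n = 4: p(4) = 286.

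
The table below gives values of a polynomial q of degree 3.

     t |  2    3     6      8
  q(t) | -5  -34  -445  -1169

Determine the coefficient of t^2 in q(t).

Write q(t) = at^3 + bt^2 + ct + d. Substituting each data point gives a linear system:
  8a + 4b + 2c + d = -5
  27a + 9b + 3c + d = -34
  216a + 36b + 6c + d = -445
  512a + 64b + 8c + d = -1169
Solving the system yields a = -3, b = 6, c = -2, d = -1.
So q(t) = -3t³ + 6t² - 2t - 1.
The coefficient of t^2 is 6.

6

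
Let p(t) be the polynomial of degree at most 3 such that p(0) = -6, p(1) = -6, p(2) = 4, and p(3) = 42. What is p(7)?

Forward differences of the values at t = 0, 1, 2, 3:
  p  : -6  -6  4  42
  Δ  : 0  10  38
  Δ^2: 10  28
  Δ^3: 18
The third differences are constant, confirming degree 3.
Interpolating (Newton forward form) and evaluating at t = 7 gives p(7) = 834.

834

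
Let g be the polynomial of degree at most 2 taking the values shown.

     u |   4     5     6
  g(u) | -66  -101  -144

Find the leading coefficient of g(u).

-4

Write g(u) = au^2 + bu + c. Substituting each data point gives a linear system:
  16a + 4b + c = -66
  25a + 5b + c = -101
  36a + 6b + c = -144
Solving the system yields a = -4, b = 1, c = -6.
So g(u) = -4u^2 + u - 6.
The leading coefficient is -4.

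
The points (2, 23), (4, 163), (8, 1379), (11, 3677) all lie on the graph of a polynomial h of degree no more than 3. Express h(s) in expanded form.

Write h(s) = as^3 + bs^2 + cs + d. Substituting each data point gives a linear system:
  8a + 4b + 2c + d = 23
  64a + 16b + 4c + d = 163
  512a + 64b + 8c + d = 1379
  1331a + 121b + 11c + d = 3677
Solving the system yields a = 3, b = -3, c = 4, d = 3.
So h(s) = 3s^3 - 3s^2 + 4s + 3.
Check: h(4) = 163. ✓

h(s) = 3s^3 - 3s^2 + 4s + 3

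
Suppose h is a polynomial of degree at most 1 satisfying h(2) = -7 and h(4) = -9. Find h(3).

Using the Lagrange interpolation formula with nodes 2, 4:
  L_0(u) = (u - 4) / -2
  L_1(u) = (u - 2) / 2
Then h(u) = -7·L_0(u) - 9·L_1(u).
Expanding and collecting terms gives h(u) = -u - 5.
Evaluating at u = 3: h(3) = -8.

-8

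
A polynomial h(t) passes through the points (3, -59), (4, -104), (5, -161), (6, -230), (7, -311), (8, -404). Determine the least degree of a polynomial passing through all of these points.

Forward differences of the values at t = 3, 4, 5, 6, 7, 8:
  h  : -59  -104  -161  -230  -311  -404
  Δ  : -45  -57  -69  -81  -93
  Δ^2: -12  -12  -12  -12
  Δ^3: 0  0  0
  Δ^4: 0  0
  Δ^5: 0
The second differences are constant (-12) and nonzero, while all higher differences vanish, so the minimal degree is 2.

2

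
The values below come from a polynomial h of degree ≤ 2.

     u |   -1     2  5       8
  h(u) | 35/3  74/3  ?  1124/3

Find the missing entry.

437/3

The 3 known points determine the degree-2 polynomial uniquely.
Write h(u) = au^2 + bu + c. Substituting each data point gives a linear system:
  a - b + c = 35/3
  4a + 2b + c = 74/3
  64a + 8b + c = 1124/3
Solving the system yields a = 6, b = -5/3, c = 4.
So h(u) = 6u^2 - (5/3)u + 4.
Then h(5) = 437/3.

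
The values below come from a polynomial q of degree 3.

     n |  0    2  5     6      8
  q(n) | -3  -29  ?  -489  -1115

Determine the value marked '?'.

The 4 known points determine the degree-3 polynomial uniquely.
Write q(n) = an^3 + bn^2 + cn + d. Substituting each data point gives a linear system:
  d = -3
  8a + 4b + 2c + d = -29
  216a + 36b + 6c + d = -489
  512a + 64b + 8c + d = -1115
Solving the system yields a = -2, b = -1, c = -3, d = -3.
So q(n) = -2n^3 - n^2 - 3n - 3.
Then q(5) = -293.

-293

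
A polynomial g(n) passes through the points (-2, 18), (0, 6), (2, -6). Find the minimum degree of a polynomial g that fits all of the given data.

1

Divided differences on the nodes -2, 0, 2:
  order 0: 18  6  -6
  order 1: -6  -6
  order 2: 0
The order-1 divided differences are all -6 (nonzero) and every higher order vanishes, so the data lies on a polynomial of degree exactly 1.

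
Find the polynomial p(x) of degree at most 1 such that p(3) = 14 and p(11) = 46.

p(x) = 4x + 2

Write p(x) = ax + b. Substituting each data point gives a linear system:
  3a + b = 14
  11a + b = 46
Solving the system yields a = 4, b = 2.
So p(x) = 4x + 2.
Check: p(11) = 46. ✓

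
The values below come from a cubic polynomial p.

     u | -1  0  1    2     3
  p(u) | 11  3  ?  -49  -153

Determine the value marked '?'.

The 4 known points determine the degree-3 polynomial uniquely.
Write p(u) = au^3 + bu^2 + cu + d. Substituting each data point gives a linear system:
  -a + b - c + d = 11
  d = 3
  8a + 4b + 2c + d = -49
  27a + 9b + 3c + d = -153
Solving the system yields a = -5, b = -1, c = -4, d = 3.
So p(u) = -5u³ - u² - 4u + 3.
Then p(1) = -7.

-7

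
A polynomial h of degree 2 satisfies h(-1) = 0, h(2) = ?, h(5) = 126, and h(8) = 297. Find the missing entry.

27

On equispaced nodes a degree-2 polynomial has vanishing third forward difference, so
  - h(-1) + 3·h(2) - 3·h(5) + h(8) = 0.
Substituting the known values and solving for h(2):
  3·h(2) = 81
  h(2) = 27.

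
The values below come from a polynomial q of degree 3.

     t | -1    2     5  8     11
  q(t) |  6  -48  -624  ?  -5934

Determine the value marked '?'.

The 4 known points determine the degree-3 polynomial uniquely.
Write q(t) = at^3 + bt^2 + ct + d. Substituting each data point gives a linear system:
  -a + b - c + d = 6
  8a + 4b + 2c + d = -48
  125a + 25b + 5c + d = -624
  1331a + 121b + 11c + d = -5934
Solving the system yields a = -4, b = -5, c = -1, d = 6.
So q(t) = -4t^3 - 5t^2 - t + 6.
Then q(8) = -2370.

-2370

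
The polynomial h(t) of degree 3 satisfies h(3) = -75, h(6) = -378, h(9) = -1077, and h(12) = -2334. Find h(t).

h(t) = -t^3 - 4t^2 - 2t - 6

Using the Lagrange interpolation formula with nodes 3, 6, 9, 12:
  L_0(t) = (t - 6)(t - 9)(t - 12) / -162
  L_1(t) = (t - 3)(t - 9)(t - 12) / 54
  L_2(t) = (t - 3)(t - 6)(t - 12) / -54
  L_3(t) = (t - 3)(t - 6)(t - 9) / 162
Then h(t) = -75·L_0(t) - 378·L_1(t) - 1077·L_2(t) - 2334·L_3(t).
Expanding and collecting terms gives h(t) = -t^3 - 4t^2 - 2t - 6.
Check: h(12) = -2334. ✓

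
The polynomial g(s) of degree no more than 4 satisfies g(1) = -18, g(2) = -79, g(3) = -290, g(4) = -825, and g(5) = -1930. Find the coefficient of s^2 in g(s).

-6

Write g(s) = as^4 + bs^3 + cs^2 + ds + e. Substituting each data point gives a linear system:
  a + b + c + d + e = -18
  16a + 8b + 4c + 2d + e = -79
  81a + 27b + 9c + 3d + e = -290
  256a + 64b + 16c + 4d + e = -825
  625a + 125b + 25c + 5d + e = -1930
Solving the system yields a = -3, b = 1, c = -6, d = -5, e = -5.
So g(s) = -3s^4 + s^3 - 6s^2 - 5s - 5.
The coefficient of s^2 is -6.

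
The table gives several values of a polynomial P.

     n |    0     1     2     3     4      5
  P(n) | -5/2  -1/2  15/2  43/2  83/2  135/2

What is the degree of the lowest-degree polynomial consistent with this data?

2

Forward differences of the values at n = 0, 1, 2, 3, 4, 5:
  P  : -5/2  -1/2  15/2  43/2  83/2  135/2
  Δ  : 2  8  14  20  26
  Δ^2: 6  6  6  6
  Δ^3: 0  0  0
  Δ^4: 0  0
  Δ^5: 0
The second differences are constant (6) and nonzero, while all higher differences vanish, so the minimal degree is 2.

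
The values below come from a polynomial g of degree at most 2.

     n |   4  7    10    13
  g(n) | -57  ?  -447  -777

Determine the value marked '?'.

The 3 known points determine the degree-2 polynomial uniquely.
Write g(n) = an^2 + bn + c. Substituting each data point gives a linear system:
  16a + 4b + c = -57
  100a + 10b + c = -447
  169a + 13b + c = -777
Solving the system yields a = -5, b = 5, c = 3.
So g(n) = -5n^2 + 5n + 3.
Then g(7) = -207.

-207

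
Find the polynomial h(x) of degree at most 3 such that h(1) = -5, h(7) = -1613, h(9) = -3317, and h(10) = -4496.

Write h(x) = ax^3 + bx^2 + cx + d. Substituting each data point gives a linear system:
  a + b + c + d = -5
  343a + 49b + 7c + d = -1613
  729a + 81b + 9c + d = -3317
  1000a + 100b + 10c + d = -4496
Solving the system yields a = -4, b = -5, c = 0, d = 4.
So h(x) = -4x³ - 5x² + 4.
Check: h(1) = -5. ✓

h(x) = -4x^3 - 5x^2 + 4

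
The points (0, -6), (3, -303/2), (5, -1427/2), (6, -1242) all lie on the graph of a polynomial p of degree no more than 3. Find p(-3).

Write p(n) = an^3 + bn^2 + cn + d. Substituting each data point gives a linear system:
  d = -6
  27a + 9b + 3c + d = -303/2
  125a + 25b + 5c + d = -1427/2
  216a + 36b + 6c + d = -1242
Solving the system yields a = -6, b = 3/2, c = 1, d = -6.
So p(n) = -6n³ + (3/2)n² + n - 6.
Then p(-3) = 333/2.

333/2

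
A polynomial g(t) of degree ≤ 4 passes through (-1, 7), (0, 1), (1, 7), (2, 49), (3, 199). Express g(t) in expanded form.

Write g(t) = at^4 + bt^3 + ct^2 + dt + e. Substituting each data point gives a linear system:
  a - b + c - d + e = 7
  e = 1
  a + b + c + d + e = 7
  16a + 8b + 4c + 2d + e = 49
  81a + 27b + 9c + 3d + e = 199
Solving the system yields a = 2, b = 0, c = 4, d = 0, e = 1.
So g(t) = 2t^4 + 4t^2 + 1.
Check: g(0) = 1. ✓

g(t) = 2t^4 + 4t^2 + 1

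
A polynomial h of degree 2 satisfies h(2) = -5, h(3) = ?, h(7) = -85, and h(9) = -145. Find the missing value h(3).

-13

The 3 known points determine the degree-2 polynomial uniquely.
Write h(n) = an^2 + bn + c. Substituting each data point gives a linear system:
  4a + 2b + c = -5
  49a + 7b + c = -85
  81a + 9b + c = -145
Solving the system yields a = -2, b = 2, c = -1.
So h(n) = -2n^2 + 2n - 1.
Then h(3) = -13.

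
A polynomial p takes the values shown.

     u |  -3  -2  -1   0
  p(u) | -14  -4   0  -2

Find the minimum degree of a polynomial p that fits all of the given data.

2

Forward differences of the values at u = -3, -2, -1, 0:
  p  : -14  -4  0  -2
  Δ  : 10  4  -2
  Δ^2: -6  -6
  Δ^3: 0
The second differences are constant (-6) and nonzero, while all higher differences vanish, so the minimal degree is 2.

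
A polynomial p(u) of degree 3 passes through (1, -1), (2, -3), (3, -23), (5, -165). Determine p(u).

p(u) = -2u^3 + 3u^2 + 3u - 5

Write p(u) = au^3 + bu^2 + cu + d. Substituting each data point gives a linear system:
  a + b + c + d = -1
  8a + 4b + 2c + d = -3
  27a + 9b + 3c + d = -23
  125a + 25b + 5c + d = -165
Solving the system yields a = -2, b = 3, c = 3, d = -5.
So p(u) = -2u^3 + 3u^2 + 3u - 5.
Check: p(1) = -1. ✓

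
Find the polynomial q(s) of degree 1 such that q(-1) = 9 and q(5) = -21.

Write q(s) = as + b. Substituting each data point gives a linear system:
  -a + b = 9
  5a + b = -21
Solving the system yields a = -5, b = 4.
So q(s) = -5s + 4.
Check: q(5) = -21. ✓

q(s) = -5s + 4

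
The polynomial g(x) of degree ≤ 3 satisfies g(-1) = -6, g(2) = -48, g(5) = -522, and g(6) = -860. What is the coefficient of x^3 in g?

Write g(x) = ax^3 + bx^2 + cx + d. Substituting each data point gives a linear system:
  -a + b - c + d = -6
  8a + 4b + 2c + d = -48
  125a + 25b + 5c + d = -522
  216a + 36b + 6c + d = -860
Solving the system yields a = -3, b = -6, c = 1, d = -2.
So g(x) = -3x^3 - 6x^2 + x - 2.
The leading coefficient is -3.

-3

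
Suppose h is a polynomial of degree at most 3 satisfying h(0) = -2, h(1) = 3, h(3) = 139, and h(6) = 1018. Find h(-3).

-53

Write h(n) = an^3 + bn^2 + cn + d. Substituting each data point gives a linear system:
  d = -2
  a + b + c + d = 3
  27a + 9b + 3c + d = 139
  216a + 36b + 6c + d = 1018
Solving the system yields a = 4, b = 5, c = -4, d = -2.
So h(n) = 4n^3 + 5n^2 - 4n - 2.
Then h(-3) = -53.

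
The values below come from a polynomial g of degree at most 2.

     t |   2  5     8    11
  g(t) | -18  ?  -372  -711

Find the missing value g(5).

On equispaced nodes a degree-2 polynomial has vanishing third forward difference, so
  - g(2) + 3·g(5) - 3·g(8) + g(11) = 0.
Substituting the known values and solving for g(5):
  3·g(5) = -423
  g(5) = -141.

-141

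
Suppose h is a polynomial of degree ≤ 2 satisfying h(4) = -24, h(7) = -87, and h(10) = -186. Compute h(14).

-374

Using the Lagrange interpolation formula with nodes 4, 7, 10:
  L_0(u) = (u - 7)(u - 10) / 18
  L_1(u) = (u - 4)(u - 10) / -9
  L_2(u) = (u - 4)(u - 7) / 18
Then h(u) = -24·L_0(u) - 87·L_1(u) - 186·L_2(u).
Expanding and collecting terms gives h(u) = -2u^2 + u + 4.
Evaluating at u = 14: h(14) = -374.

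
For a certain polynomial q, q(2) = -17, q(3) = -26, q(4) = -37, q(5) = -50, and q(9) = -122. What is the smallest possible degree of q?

2

Divided differences on the nodes 2, 3, 4, 5, 9:
  order 0: -17  -26  -37  -50  -122
  order 1: -9  -11  -13  -18
  order 2: -1  -1  -1
  order 3: 0  0
  order 4: 0
The order-2 divided differences are all -1 (nonzero) and every higher order vanishes, so the data lies on a polynomial of degree exactly 2.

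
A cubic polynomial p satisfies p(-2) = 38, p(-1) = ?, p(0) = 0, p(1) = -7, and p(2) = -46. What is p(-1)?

The 4 known points determine the degree-3 polynomial uniquely.
Write p(u) = au^3 + bu^2 + cu + d. Substituting each data point gives a linear system:
  -8a + 4b - 2c + d = 38
  d = 0
  a + b + c + d = -7
  8a + 4b + 2c + d = -46
Solving the system yields a = -5, b = -1, c = -1, d = 0.
So p(u) = -5u^3 - u^2 - u.
Then p(-1) = 5.

5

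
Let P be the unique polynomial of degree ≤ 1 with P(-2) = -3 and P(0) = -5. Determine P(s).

P(s) = -s - 5

Using the Lagrange interpolation formula with nodes -2, 0:
  L_0(s) = s / -2
  L_1(s) = (s + 2) / 2
Then P(s) = -3·L_0(s) - 5·L_1(s).
Expanding and collecting terms gives P(s) = -s - 5.
Check: P(-2) = -3. ✓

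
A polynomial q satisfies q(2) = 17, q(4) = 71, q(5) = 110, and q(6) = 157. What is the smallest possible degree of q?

2

Divided differences on the nodes 2, 4, 5, 6:
  order 0: 17  71  110  157
  order 1: 27  39  47
  order 2: 4  4
  order 3: 0
The order-2 divided differences are all 4 (nonzero) and every higher order vanishes, so the data lies on a polynomial of degree exactly 2.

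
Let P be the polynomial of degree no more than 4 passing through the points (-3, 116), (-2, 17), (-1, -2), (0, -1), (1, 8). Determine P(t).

Using the Lagrange interpolation formula with nodes -3, -2, -1, 0, 1:
  L_0(t) = (t + 2)(t + 1)t(t - 1) / 24
  L_1(t) = (t + 3)(t + 1)t(t - 1) / -6
  L_2(t) = (t + 3)(t + 2)t(t - 1) / 4
  L_3(t) = (t + 3)(t + 2)(t + 1)(t - 1) / -6
  L_4(t) = (t + 3)(t + 2)(t + 1)t / 24
Then P(t) = 116·L_0(t) + 17·L_1(t) - 2·L_2(t) - 1·L_3(t) + 8·L_4(t).
Expanding and collecting terms gives P(t) = 2t⁴ + 2t³ + 2t² + 3t - 1.
Check: P(-2) = 17. ✓

P(t) = 2t^4 + 2t^3 + 2t^2 + 3t - 1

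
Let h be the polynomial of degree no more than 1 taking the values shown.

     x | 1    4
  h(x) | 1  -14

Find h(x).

Using the Lagrange interpolation formula with nodes 1, 4:
  L_0(x) = (x - 4) / -3
  L_1(x) = (x - 1) / 3
Then h(x) = 1·L_0(x) - 14·L_1(x).
Expanding and collecting terms gives h(x) = -5x + 6.
Check: h(1) = 1. ✓

h(x) = -5x + 6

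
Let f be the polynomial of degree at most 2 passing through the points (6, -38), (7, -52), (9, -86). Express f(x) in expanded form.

Using the Lagrange interpolation formula with nodes 6, 7, 9:
  L_0(x) = (x - 7)(x - 9) / 3
  L_1(x) = (x - 6)(x - 9) / -2
  L_2(x) = (x - 6)(x - 7) / 6
Then f(x) = -38·L_0(x) - 52·L_1(x) - 86·L_2(x).
Expanding and collecting terms gives f(x) = -x² - x + 4.
Check: f(7) = -52. ✓

f(x) = -x^2 - x + 4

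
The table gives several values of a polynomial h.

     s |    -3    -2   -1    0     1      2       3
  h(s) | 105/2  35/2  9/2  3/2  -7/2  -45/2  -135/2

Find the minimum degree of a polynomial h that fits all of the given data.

3

Forward differences of the values at s = -3, -2, -1, 0, 1, 2, 3:
  h  : 105/2  35/2  9/2  3/2  -7/2  -45/2  -135/2
  Δ  : -35  -13  -3  -5  -19  -45
  Δ^2: 22  10  -2  -14  -26
  Δ^3: -12  -12  -12  -12
  Δ^4: 0  0  0
  Δ^5: 0  0
  Δ^6: 0
The third differences are constant (-12) and nonzero, while all higher differences vanish, so the minimal degree is 3.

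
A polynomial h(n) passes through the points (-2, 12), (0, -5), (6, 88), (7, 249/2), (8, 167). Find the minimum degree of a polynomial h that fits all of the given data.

2

Divided differences on the nodes -2, 0, 6, 7, 8:
  order 0: 12  -5  88  249/2  167
  order 1: -17/2  31/2  73/2  85/2
  order 2: 3  3  3
  order 3: 0  0
  order 4: 0
The order-2 divided differences are all 3 (nonzero) and every higher order vanishes, so the data lies on a polynomial of degree exactly 2.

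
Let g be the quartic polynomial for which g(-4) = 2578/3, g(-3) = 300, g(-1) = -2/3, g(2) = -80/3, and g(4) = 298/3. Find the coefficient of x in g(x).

1

Write g(x) = ax^4 + bx^3 + cx^2 + dx + e. Substituting each data point gives a linear system:
  256a - 64b + 16c - 4d + e = 2578/3
  81a - 27b + 9c - 3d + e = 300
  a - b + c - d + e = -2/3
  16a + 8b + 4c + 2d + e = -80/3
  256a + 64b + 16c + 4d + e = 298/3
Solving the system yields a = 2, b = -6, c = -5/3, d = 1, e = -6.
So g(x) = 2x^4 - 6x^3 - (5/3)x^2 + x - 6.
The coefficient of x is 1.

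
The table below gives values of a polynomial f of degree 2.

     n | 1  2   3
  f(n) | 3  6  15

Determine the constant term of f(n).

6

Write f(n) = an^2 + bn + c. Substituting each data point gives a linear system:
  a + b + c = 3
  4a + 2b + c = 6
  9a + 3b + c = 15
Solving the system yields a = 3, b = -6, c = 6.
So f(n) = 3n² - 6n + 6.
The constant term is 6.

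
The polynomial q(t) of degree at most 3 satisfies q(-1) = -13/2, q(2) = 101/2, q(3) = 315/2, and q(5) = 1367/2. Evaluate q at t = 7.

3651/2

Write q(t) = at^3 + bt^2 + ct + d. Substituting each data point gives a linear system:
  -a + b - c + d = -13/2
  8a + 4b + 2c + d = 101/2
  27a + 9b + 3c + d = 315/2
  125a + 25b + 5c + d = 1367/2
Solving the system yields a = 5, b = 2, c = 2, d = -3/2.
So q(t) = 5t³ + 2t² + 2t - 3/2.
Then q(7) = 3651/2.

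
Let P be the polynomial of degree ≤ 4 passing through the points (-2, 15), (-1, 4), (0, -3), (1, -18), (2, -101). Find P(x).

P(x) = -2x^4 - 6x^3 - 2x^2 - 5x - 3

Write P(x) = ax^4 + bx^3 + cx^2 + dx + e. Substituting each data point gives a linear system:
  16a - 8b + 4c - 2d + e = 15
  a - b + c - d + e = 4
  e = -3
  a + b + c + d + e = -18
  16a + 8b + 4c + 2d + e = -101
Solving the system yields a = -2, b = -6, c = -2, d = -5, e = -3.
So P(x) = -2x^4 - 6x^3 - 2x^2 - 5x - 3.
Check: P(1) = -18. ✓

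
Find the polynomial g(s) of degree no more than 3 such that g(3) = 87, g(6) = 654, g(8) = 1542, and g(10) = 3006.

Write g(s) = as^3 + bs^2 + cs + d. Substituting each data point gives a linear system:
  27a + 9b + 3c + d = 87
  216a + 36b + 6c + d = 654
  512a + 64b + 8c + d = 1542
  1000a + 100b + 10c + d = 3006
Solving the system yields a = 3, b = 0, c = 0, d = 6.
So g(s) = 3s³ + 6.
Check: g(6) = 654. ✓

g(s) = 3s^3 + 6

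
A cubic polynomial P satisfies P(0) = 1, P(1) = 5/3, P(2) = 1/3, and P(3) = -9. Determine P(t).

Write P(t) = at^3 + bt^2 + ct + d. Substituting each data point gives a linear system:
  d = 1
  a + b + c + d = 5/3
  8a + 4b + 2c + d = 1/3
  27a + 9b + 3c + d = -9
Solving the system yields a = -1, b = 2, c = -1/3, d = 1.
So P(t) = -t³ + 2t² - (1/3)t + 1.
Check: P(0) = 1. ✓

P(t) = -t^3 + 2t^2 - (1/3)t + 1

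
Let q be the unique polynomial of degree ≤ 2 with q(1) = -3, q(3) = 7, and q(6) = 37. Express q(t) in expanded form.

q(t) = t^2 + t - 5

Write q(t) = at^2 + bt + c. Substituting each data point gives a linear system:
  a + b + c = -3
  9a + 3b + c = 7
  36a + 6b + c = 37
Solving the system yields a = 1, b = 1, c = -5.
So q(t) = t^2 + t - 5.
Check: q(6) = 37. ✓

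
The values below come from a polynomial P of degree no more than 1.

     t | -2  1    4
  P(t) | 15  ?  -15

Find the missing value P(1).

The 2 known points determine the degree-1 polynomial uniquely.
Write P(t) = at + b. Substituting each data point gives a linear system:
  -2a + b = 15
  4a + b = -15
Solving the system yields a = -5, b = 5.
So P(t) = -5t + 5.
Then P(1) = 0.

0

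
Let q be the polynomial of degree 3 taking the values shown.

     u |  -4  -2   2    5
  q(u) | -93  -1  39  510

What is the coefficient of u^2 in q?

6

Write q(u) = au^3 + bu^2 + cu + d. Substituting each data point gives a linear system:
  -64a + 16b - 4c + d = -93
  -8a + 4b - 2c + d = -1
  8a + 4b + 2c + d = 39
  125a + 25b + 5c + d = 510
Solving the system yields a = 3, b = 6, c = -2, d = -5.
So q(u) = 3u^3 + 6u^2 - 2u - 5.
The coefficient of u^2 is 6.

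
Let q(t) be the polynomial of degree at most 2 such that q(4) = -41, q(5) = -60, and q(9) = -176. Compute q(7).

Write q(t) = at^2 + bt + c. Substituting each data point gives a linear system:
  16a + 4b + c = -41
  25a + 5b + c = -60
  81a + 9b + c = -176
Solving the system yields a = -2, b = -1, c = -5.
So q(t) = -2t^2 - t - 5.
Then q(7) = -110.

-110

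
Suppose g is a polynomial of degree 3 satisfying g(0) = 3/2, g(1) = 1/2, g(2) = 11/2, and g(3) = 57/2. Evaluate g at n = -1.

Write g(n) = an^3 + bn^2 + cn + d. Substituting each data point gives a linear system:
  d = 3/2
  a + b + c + d = 1/2
  8a + 4b + 2c + d = 11/2
  27a + 9b + 3c + d = 57/2
Solving the system yields a = 2, b = -3, c = 0, d = 3/2.
So g(n) = 2n³ - 3n² + 3/2.
Then g(-1) = -7/2.

-7/2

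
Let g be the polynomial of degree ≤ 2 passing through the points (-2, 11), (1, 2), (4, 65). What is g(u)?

g(u) = 4u^2 + u - 3

Write g(u) = au^2 + bu + c. Substituting each data point gives a linear system:
  4a - 2b + c = 11
  a + b + c = 2
  16a + 4b + c = 65
Solving the system yields a = 4, b = 1, c = -3.
So g(u) = 4u² + u - 3.
Check: g(1) = 2. ✓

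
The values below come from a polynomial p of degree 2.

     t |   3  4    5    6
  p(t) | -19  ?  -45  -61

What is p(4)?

On equispaced nodes a degree-2 polynomial has vanishing third forward difference, so
  - p(3) + 3·p(4) - 3·p(5) + p(6) = 0.
Substituting the known values and solving for p(4):
  3·p(4) = -93
  p(4) = -31.

-31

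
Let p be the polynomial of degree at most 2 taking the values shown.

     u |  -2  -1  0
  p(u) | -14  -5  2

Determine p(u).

Write p(u) = au^2 + bu + c. Substituting each data point gives a linear system:
  4a - 2b + c = -14
  a - b + c = -5
  c = 2
Solving the system yields a = -1, b = 6, c = 2.
So p(u) = -u^2 + 6u + 2.
Check: p(-1) = -5. ✓

p(u) = -u^2 + 6u + 2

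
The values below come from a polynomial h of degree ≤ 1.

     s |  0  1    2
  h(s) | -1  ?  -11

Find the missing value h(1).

-6

On equispaced nodes a degree-1 polynomial has vanishing second forward difference, so
  h(0) - 2·h(1) + h(2) = 0.
Substituting the known values and solving for h(1):
  -2·h(1) = 12
  h(1) = -6.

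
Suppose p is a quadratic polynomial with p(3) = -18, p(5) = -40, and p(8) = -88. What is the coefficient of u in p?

Write p(u) = au^2 + bu + c. Substituting each data point gives a linear system:
  9a + 3b + c = -18
  25a + 5b + c = -40
  64a + 8b + c = -88
Solving the system yields a = -1, b = -3, c = 0.
So p(u) = -u^2 - 3u.
The coefficient of u is -3.

-3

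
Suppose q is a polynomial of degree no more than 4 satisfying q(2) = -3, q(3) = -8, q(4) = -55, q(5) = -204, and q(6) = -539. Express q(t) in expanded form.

Write q(t) = at^4 + bt^3 + ct^2 + dt + e. Substituting each data point gives a linear system:
  16a + 8b + 4c + 2d + e = -3
  81a + 27b + 9c + 3d + e = -8
  256a + 64b + 16c + 4d + e = -55
  625a + 125b + 25c + 5d + e = -204
  1296a + 216b + 36c + 6d + e = -539
Solving the system yields a = -1, b = 4, c = -2, d = -6, e = 1.
So q(t) = -t⁴ + 4t³ - 2t² - 6t + 1.
Check: q(6) = -539. ✓

q(t) = -t^4 + 4t^3 - 2t^2 - 6t + 1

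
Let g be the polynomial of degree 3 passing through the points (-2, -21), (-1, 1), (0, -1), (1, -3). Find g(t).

g(t) = 4t^3 - 6t - 1

Write g(t) = at^3 + bt^2 + ct + d. Substituting each data point gives a linear system:
  -8a + 4b - 2c + d = -21
  -a + b - c + d = 1
  d = -1
  a + b + c + d = -3
Solving the system yields a = 4, b = 0, c = -6, d = -1.
So g(t) = 4t³ - 6t - 1.
Check: g(1) = -3. ✓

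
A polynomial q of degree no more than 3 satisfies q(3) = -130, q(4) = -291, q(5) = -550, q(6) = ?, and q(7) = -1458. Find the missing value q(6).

-931

The 4 known points determine the degree-3 polynomial uniquely.
Write q(x) = ax^3 + bx^2 + cx + d. Substituting each data point gives a linear system:
  27a + 9b + 3c + d = -130
  64a + 16b + 4c + d = -291
  125a + 25b + 5c + d = -550
  343a + 49b + 7c + d = -1458
Solving the system yields a = -4, b = -1, c = -6, d = 5.
So q(x) = -4x³ - x² - 6x + 5.
Then q(6) = -931.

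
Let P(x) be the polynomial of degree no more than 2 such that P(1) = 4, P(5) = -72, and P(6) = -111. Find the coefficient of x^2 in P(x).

-4

Write P(x) = ax^2 + bx + c. Substituting each data point gives a linear system:
  a + b + c = 4
  25a + 5b + c = -72
  36a + 6b + c = -111
Solving the system yields a = -4, b = 5, c = 3.
So P(x) = -4x^2 + 5x + 3.
The leading coefficient is -4.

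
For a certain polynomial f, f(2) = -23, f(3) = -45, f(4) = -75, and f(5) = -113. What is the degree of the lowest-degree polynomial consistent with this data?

2

Forward differences of the values at u = 2, 3, 4, 5:
  f  : -23  -45  -75  -113
  Δ  : -22  -30  -38
  Δ^2: -8  -8
  Δ^3: 0
The second differences are constant (-8) and nonzero, while all higher differences vanish, so the minimal degree is 2.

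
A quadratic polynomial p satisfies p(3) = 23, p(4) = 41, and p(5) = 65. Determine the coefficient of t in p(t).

Write p(t) = at^2 + bt + c. Substituting each data point gives a linear system:
  9a + 3b + c = 23
  16a + 4b + c = 41
  25a + 5b + c = 65
Solving the system yields a = 3, b = -3, c = 5.
So p(t) = 3t^2 - 3t + 5.
The coefficient of t is -3.

-3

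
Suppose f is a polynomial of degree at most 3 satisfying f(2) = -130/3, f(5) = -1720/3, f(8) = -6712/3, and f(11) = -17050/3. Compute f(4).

-908/3

Write f(u) = au^3 + bu^2 + cu + d. Substituting each data point gives a linear system:
  8a + 4b + 2c + d = -130/3
  125a + 25b + 5c + d = -1720/3
  512a + 64b + 8c + d = -6712/3
  1331a + 121b + 11c + d = -17050/3
Solving the system yields a = -4, b = -3, c = 1/3, d = 0.
So f(u) = -4u³ - 3u² + (1/3)u.
Then f(4) = -908/3.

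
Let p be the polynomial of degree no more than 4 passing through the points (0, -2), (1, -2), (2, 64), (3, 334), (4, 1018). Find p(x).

Using the Lagrange interpolation formula with nodes 0, 1, 2, 3, 4:
  L_0(x) = (x - 1)(x - 2)(x - 3)(x - 4) / 24
  L_1(x) = x(x - 2)(x - 3)(x - 4) / -6
  L_2(x) = x(x - 1)(x - 3)(x - 4) / 4
  L_3(x) = x(x - 1)(x - 2)(x - 4) / -6
  L_4(x) = x(x - 1)(x - 2)(x - 3) / 24
Then p(x) = -2·L_0(x) - 2·L_1(x) + 64·L_2(x) + 334·L_3(x) + 1018·L_4(x).
Expanding and collecting terms gives p(x) = 3x^4 + 5x^3 - 3x^2 - 5x - 2.
Check: p(3) = 334. ✓

p(x) = 3x^4 + 5x^3 - 3x^2 - 5x - 2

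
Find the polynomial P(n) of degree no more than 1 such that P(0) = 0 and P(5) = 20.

Using the Lagrange interpolation formula with nodes 0, 5:
  L_0(n) = (n - 5) / -5
  L_1(n) = n / 5
Then P(n) = 0·L_0(n) + 20·L_1(n).
Expanding and collecting terms gives P(n) = 4n.
Check: P(5) = 20. ✓

P(n) = 4n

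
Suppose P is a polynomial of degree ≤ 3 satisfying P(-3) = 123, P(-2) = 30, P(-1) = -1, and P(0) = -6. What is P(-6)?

1134

Forward differences of the values at n = -3, -2, -1, 0:
  P  : 123  30  -1  -6
  Δ  : -93  -31  -5
  Δ^2: 62  26
  Δ^3: -36
The third differences are constant, confirming degree 3.
Interpolating (Newton forward form) and evaluating at n = -6 gives P(-6) = 1134.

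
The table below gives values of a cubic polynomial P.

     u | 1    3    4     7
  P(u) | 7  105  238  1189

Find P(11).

4417

Write P(u) = au^3 + bu^2 + cu + d. Substituting each data point gives a linear system:
  a + b + c + d = 7
  27a + 9b + 3c + d = 105
  64a + 16b + 4c + d = 238
  343a + 49b + 7c + d = 1189
Solving the system yields a = 3, b = 4, c = -6, d = 6.
So P(u) = 3u^3 + 4u^2 - 6u + 6.
Then P(11) = 4417.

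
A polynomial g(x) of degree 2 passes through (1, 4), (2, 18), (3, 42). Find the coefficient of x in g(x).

Write g(x) = ax^2 + bx + c. Substituting each data point gives a linear system:
  a + b + c = 4
  4a + 2b + c = 18
  9a + 3b + c = 42
Solving the system yields a = 5, b = -1, c = 0.
So g(x) = 5x^2 - x.
The coefficient of x is -1.

-1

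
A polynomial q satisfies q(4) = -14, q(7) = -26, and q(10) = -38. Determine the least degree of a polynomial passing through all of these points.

Forward differences of the values at n = 4, 7, 10:
  q  : -14  -26  -38
  Δ  : -12  -12
  Δ^2: 0
The first differences are constant (-12) and nonzero, while all higher differences vanish, so the minimal degree is 1.

1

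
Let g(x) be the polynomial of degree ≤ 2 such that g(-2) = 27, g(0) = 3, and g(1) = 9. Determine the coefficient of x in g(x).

Write g(x) = ax^2 + bx + c. Substituting each data point gives a linear system:
  4a - 2b + c = 27
  c = 3
  a + b + c = 9
Solving the system yields a = 6, b = 0, c = 3.
So g(x) = 6x^2 + 3.
The coefficient of x is 0.

0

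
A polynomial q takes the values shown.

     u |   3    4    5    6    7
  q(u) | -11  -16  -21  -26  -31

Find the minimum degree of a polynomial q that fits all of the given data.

Forward differences of the values at u = 3, 4, 5, 6, 7:
  q  : -11  -16  -21  -26  -31
  Δ  : -5  -5  -5  -5
  Δ^2: 0  0  0
  Δ^3: 0  0
  Δ^4: 0
The first differences are constant (-5) and nonzero, while all higher differences vanish, so the minimal degree is 1.

1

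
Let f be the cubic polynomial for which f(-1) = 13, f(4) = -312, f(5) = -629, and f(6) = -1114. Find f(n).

f(n) = -6n^3 + 6n^2 - 5n - 4

Write f(n) = an^3 + bn^2 + cn + d. Substituting each data point gives a linear system:
  -a + b - c + d = 13
  64a + 16b + 4c + d = -312
  125a + 25b + 5c + d = -629
  216a + 36b + 6c + d = -1114
Solving the system yields a = -6, b = 6, c = -5, d = -4.
So f(n) = -6n^3 + 6n^2 - 5n - 4.
Check: f(5) = -629. ✓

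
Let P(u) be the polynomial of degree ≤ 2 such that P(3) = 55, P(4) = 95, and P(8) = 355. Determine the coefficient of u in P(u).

Write P(u) = au^2 + bu + c. Substituting each data point gives a linear system:
  9a + 3b + c = 55
  16a + 4b + c = 95
  64a + 8b + c = 355
Solving the system yields a = 5, b = 5, c = -5.
So P(u) = 5u² + 5u - 5.
The coefficient of u is 5.

5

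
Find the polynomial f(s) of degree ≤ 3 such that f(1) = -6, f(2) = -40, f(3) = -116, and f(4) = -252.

f(s) = -3s^3 - 3s^2 - 4s + 4

Write f(s) = as^3 + bs^2 + cs + d. Substituting each data point gives a linear system:
  a + b + c + d = -6
  8a + 4b + 2c + d = -40
  27a + 9b + 3c + d = -116
  64a + 16b + 4c + d = -252
Solving the system yields a = -3, b = -3, c = -4, d = 4.
So f(s) = -3s³ - 3s² - 4s + 4.
Check: f(3) = -116. ✓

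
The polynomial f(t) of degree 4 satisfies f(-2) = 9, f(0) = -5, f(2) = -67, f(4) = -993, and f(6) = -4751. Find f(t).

Using the Lagrange interpolation formula with nodes -2, 0, 2, 4, 6:
  L_0(t) = t(t - 2)(t - 4)(t - 6) / 384
  L_1(t) = (t + 2)(t - 2)(t - 4)(t - 6) / -96
  L_2(t) = (t + 2)t(t - 4)(t - 6) / 64
  L_3(t) = (t + 2)t(t - 2)(t - 6) / -96
  L_4(t) = (t + 2)t(t - 2)(t - 4) / 384
Then f(t) = 9·L_0(t) - 5·L_1(t) - 67·L_2(t) - 993·L_3(t) - 4751·L_4(t).
Expanding and collecting terms gives f(t) = -3t^4 - 5t^3 + 6t^2 + t - 5.
Check: f(6) = -4751. ✓

f(t) = -3t^4 - 5t^3 + 6t^2 + t - 5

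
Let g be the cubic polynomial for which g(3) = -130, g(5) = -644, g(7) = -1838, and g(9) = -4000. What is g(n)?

g(n) = -6n^3 + 5n^2 - 3n - 4

Write g(n) = an^3 + bn^2 + cn + d. Substituting each data point gives a linear system:
  27a + 9b + 3c + d = -130
  125a + 25b + 5c + d = -644
  343a + 49b + 7c + d = -1838
  729a + 81b + 9c + d = -4000
Solving the system yields a = -6, b = 5, c = -3, d = -4.
So g(n) = -6n^3 + 5n^2 - 3n - 4.
Check: g(7) = -1838. ✓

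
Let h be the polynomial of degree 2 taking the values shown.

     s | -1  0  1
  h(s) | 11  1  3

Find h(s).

h(s) = 6s^2 - 4s + 1

Write h(s) = as^2 + bs + c. Substituting each data point gives a linear system:
  a - b + c = 11
  c = 1
  a + b + c = 3
Solving the system yields a = 6, b = -4, c = 1.
So h(s) = 6s^2 - 4s + 1.
Check: h(-1) = 11. ✓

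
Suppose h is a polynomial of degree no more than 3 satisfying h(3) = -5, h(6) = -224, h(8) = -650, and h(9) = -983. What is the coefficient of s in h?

-1

Write h(s) = as^3 + bs^2 + cs + d. Substituting each data point gives a linear system:
  27a + 9b + 3c + d = -5
  216a + 36b + 6c + d = -224
  512a + 64b + 8c + d = -650
  729a + 81b + 9c + d = -983
Solving the system yields a = -2, b = 6, c = -1, d = -2.
So h(s) = -2s³ + 6s² - s - 2.
The coefficient of s is -1.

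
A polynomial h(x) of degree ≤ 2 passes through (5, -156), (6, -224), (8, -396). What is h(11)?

-744

Using the Lagrange interpolation formula with nodes 5, 6, 8:
  L_0(x) = (x - 6)(x - 8) / 3
  L_1(x) = (x - 5)(x - 8) / -2
  L_2(x) = (x - 5)(x - 6) / 6
Then h(x) = -156·L_0(x) - 224·L_1(x) - 396·L_2(x).
Expanding and collecting terms gives h(x) = -6x² - 2x + 4.
Evaluating at x = 11: h(11) = -744.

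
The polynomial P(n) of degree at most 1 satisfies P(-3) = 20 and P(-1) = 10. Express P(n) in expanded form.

P(n) = -5n + 5

Using the Lagrange interpolation formula with nodes -3, -1:
  L_0(n) = (n + 1) / -2
  L_1(n) = (n + 3) / 2
Then P(n) = 20·L_0(n) + 10·L_1(n).
Expanding and collecting terms gives P(n) = -5n + 5.
Check: P(-3) = 20. ✓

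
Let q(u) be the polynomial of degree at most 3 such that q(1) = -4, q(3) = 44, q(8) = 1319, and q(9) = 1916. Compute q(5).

284

Write q(u) = au^3 + bu^2 + cu + d. Substituting each data point gives a linear system:
  a + b + c + d = -4
  27a + 9b + 3c + d = 44
  512a + 64b + 8c + d = 1319
  729a + 81b + 9c + d = 1916
Solving the system yields a = 3, b = -3, c = -3, d = -1.
So q(u) = 3u^3 - 3u^2 - 3u - 1.
Then q(5) = 284.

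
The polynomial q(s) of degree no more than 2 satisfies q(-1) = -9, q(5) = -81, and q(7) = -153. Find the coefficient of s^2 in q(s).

Write q(s) = as^2 + bs + c. Substituting each data point gives a linear system:
  a - b + c = -9
  25a + 5b + c = -81
  49a + 7b + c = -153
Solving the system yields a = -3, b = 0, c = -6.
So q(s) = -3s² - 6.
The leading coefficient is -3.

-3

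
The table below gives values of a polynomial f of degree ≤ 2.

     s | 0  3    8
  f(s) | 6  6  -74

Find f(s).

Using the Lagrange interpolation formula with nodes 0, 3, 8:
  L_0(s) = (s - 3)(s - 8) / 24
  L_1(s) = s(s - 8) / -15
  L_2(s) = s(s - 3) / 40
Then f(s) = 6·L_0(s) + 6·L_1(s) - 74·L_2(s).
Expanding and collecting terms gives f(s) = -2s² + 6s + 6.
Check: f(3) = 6. ✓

f(s) = -2s^2 + 6s + 6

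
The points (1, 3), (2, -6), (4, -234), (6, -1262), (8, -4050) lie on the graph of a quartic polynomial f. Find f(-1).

-9

Using the Lagrange interpolation formula with nodes 1, 2, 4, 6, 8:
  L_0(u) = (u - 2)(u - 4)(u - 6)(u - 8) / 105
  L_1(u) = (u - 1)(u - 4)(u - 6)(u - 8) / -48
  L_2(u) = (u - 1)(u - 2)(u - 6)(u - 8) / 48
  L_3(u) = (u - 1)(u - 2)(u - 4)(u - 8) / -80
  L_4(u) = (u - 1)(u - 2)(u - 4)(u - 6) / 336
Then f(u) = 3·L_0(u) - 6·L_1(u) - 234·L_2(u) - 1262·L_3(u) - 4050·L_4(u).
Expanding and collecting terms gives f(u) = -u^4 + 6u - 2.
Evaluating at u = -1: f(-1) = -9.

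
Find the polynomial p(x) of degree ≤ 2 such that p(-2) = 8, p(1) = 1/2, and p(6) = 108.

p(x) = 3x^2 + (1/2)x - 3

Using the Lagrange interpolation formula with nodes -2, 1, 6:
  L_0(x) = (x - 1)(x - 6) / 24
  L_1(x) = (x + 2)(x - 6) / -15
  L_2(x) = (x + 2)(x - 1) / 40
Then p(x) = 8·L_0(x) + 1/2·L_1(x) + 108·L_2(x).
Expanding and collecting terms gives p(x) = 3x^2 + (1/2)x - 3.
Check: p(1) = 1/2. ✓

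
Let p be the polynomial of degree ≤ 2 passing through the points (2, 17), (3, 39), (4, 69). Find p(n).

p(n) = 4n^2 + 2n - 3

Write p(n) = an^2 + bn + c. Substituting each data point gives a linear system:
  4a + 2b + c = 17
  9a + 3b + c = 39
  16a + 4b + c = 69
Solving the system yields a = 4, b = 2, c = -3.
So p(n) = 4n² + 2n - 3.
Check: p(4) = 69. ✓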